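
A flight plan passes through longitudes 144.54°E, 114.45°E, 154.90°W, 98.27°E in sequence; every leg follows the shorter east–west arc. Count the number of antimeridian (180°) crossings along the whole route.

Leg 1: +144.54° → +114.45°, shortest Δλ = -30.09° (west) — does not cross 180°.
Leg 2: +114.45° → -154.90°, shortest Δλ = 90.65° (east) — crosses 180°.
Leg 3: -154.90° → +98.27°, shortest Δλ = -106.83° (west) — crosses 180°.
Total crossings: 2.

2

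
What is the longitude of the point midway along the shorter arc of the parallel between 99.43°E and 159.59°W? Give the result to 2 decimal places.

149.92°E

Signed shortest Δλ from +99.43° to -159.59° is +100.98°.
Midpoint longitude = +99.43° + (+100.98°)/2 = +99.43° + 50.49° = +149.92°.
(The naïve average (+99.43 + -159.59)/2 = -30.08° is on the wrong side of the globe.)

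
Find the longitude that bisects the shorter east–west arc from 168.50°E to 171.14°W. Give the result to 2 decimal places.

Signed shortest Δλ from +168.50° to -171.14° is +20.36°.
Midpoint longitude = +168.50° + (+20.36°)/2 = +168.50° + 10.18° = +178.68°.
(The naïve average (+168.50 + -171.14)/2 = -1.32° is on the wrong side of the globe.)

178.68°E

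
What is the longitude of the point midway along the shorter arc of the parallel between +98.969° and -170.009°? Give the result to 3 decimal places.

+144.480°

Signed shortest Δλ from +98.969° to -170.009° is +91.022°.
Midpoint longitude = +98.969° + (+91.022°)/2 = +98.969° + 45.511° = +144.480°.
(The naïve average (+98.969 + -170.009)/2 = -35.52° is on the wrong side of the globe.)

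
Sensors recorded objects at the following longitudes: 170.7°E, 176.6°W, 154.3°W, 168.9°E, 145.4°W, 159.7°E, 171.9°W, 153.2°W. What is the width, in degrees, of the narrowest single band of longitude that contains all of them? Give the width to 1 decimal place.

54.9°

Sort the longitudes: -176.6°, -171.9°, -154.3°, -153.2°, -145.4°, +159.7°, +168.9°, +170.7°.
Eastward gaps between consecutive values (wrapping around): 4.7°, 17.6°, 1.1°, 7.8°, 305.1°, 9.2°, 1.8°, 12.7°.
Largest gap = 305.1° ⇒ minimal covering band is its complement: 360° − 305.1° = 54.9°.
Band runs from +159.7° eastward to -145.4°, crossing the antimeridian.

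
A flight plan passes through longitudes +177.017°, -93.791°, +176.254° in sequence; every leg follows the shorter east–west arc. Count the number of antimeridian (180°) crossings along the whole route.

2

Leg 1: +177.017° → -93.791°, shortest Δλ = 89.192° (east) — crosses 180°.
Leg 2: -93.791° → +176.254°, shortest Δλ = -89.955° (west) — crosses 180°.
Total crossings: 2.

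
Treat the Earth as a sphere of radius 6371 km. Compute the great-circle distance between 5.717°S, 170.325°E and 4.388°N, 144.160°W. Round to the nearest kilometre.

Δλ = -144.160 − 170.325 = -314.485°; wrapped into (−180°, 180°]: 45.515°.
Δφ = 4.388 − -5.717 = 10.105°.
a = sin²(Δφ/2) + cos φ₁ · cos φ₂ · sin²(Δλ/2) = 0.156214.
c = 2·atan2(√a, √(1−a)) = 0.81266 rad → d = 6371·c ≈ 5177.44 km.

5177 km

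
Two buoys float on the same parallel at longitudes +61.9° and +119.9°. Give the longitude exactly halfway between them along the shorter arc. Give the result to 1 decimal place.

Signed shortest Δλ from +61.9° to +119.9° is +58.0°.
Midpoint longitude = +61.9° + (+58.0°)/2 = +61.9° + 29.0° = +90.9°.

+90.9°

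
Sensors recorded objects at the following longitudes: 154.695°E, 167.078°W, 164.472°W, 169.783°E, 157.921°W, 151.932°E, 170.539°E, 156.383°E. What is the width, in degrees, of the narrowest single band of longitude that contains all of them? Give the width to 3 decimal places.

Sort the longitudes: -167.078°, -164.472°, -157.921°, +151.932°, +154.695°, +156.383°, +169.783°, +170.539°.
Eastward gaps between consecutive values (wrapping around): 2.606°, 6.551°, 309.853°, 2.763°, 1.688°, 13.400°, 0.756°, 22.383°.
Largest gap = 309.853° ⇒ minimal covering band is its complement: 360° − 309.853° = 50.147°.
Band runs from +151.932° eastward to -157.921°, crossing the antimeridian.

50.147°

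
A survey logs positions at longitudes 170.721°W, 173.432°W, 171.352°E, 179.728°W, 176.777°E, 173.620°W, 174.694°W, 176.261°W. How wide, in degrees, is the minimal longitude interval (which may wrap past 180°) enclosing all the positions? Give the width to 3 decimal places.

17.927°

Sort the longitudes: -179.728°, -176.261°, -174.694°, -173.620°, -173.432°, -170.721°, +171.352°, +176.777°.
Eastward gaps between consecutive values (wrapping around): 3.467°, 1.567°, 1.074°, 0.188°, 2.711°, 342.073°, 5.425°, 3.495°.
Largest gap = 342.073° ⇒ minimal covering band is its complement: 360° − 342.073° = 17.927°.
Band runs from +171.352° eastward to -170.721°, crossing the antimeridian.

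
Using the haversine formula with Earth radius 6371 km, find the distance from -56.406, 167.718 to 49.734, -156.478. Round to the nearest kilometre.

Δλ = -156.478 − 167.718 = -324.196°; wrapped into (−180°, 180°]: 35.804°.
Δφ = 49.734 − -56.406 = 106.140°.
a = sin²(Δφ/2) + cos φ₁ · cos φ₂ · sin²(Δλ/2) = 0.672784.
c = 2·atan2(√a, √(1−a)) = 1.92364 rad → d = 6371·c ≈ 12255.51 km.

12256 km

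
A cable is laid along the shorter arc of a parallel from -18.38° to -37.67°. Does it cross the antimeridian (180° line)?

Signed shortest Δλ = ((-37.67 − -18.38 + 180) mod 360) − 180 = -19.29°.
Going west by 19.29° from -18.38° reaches -37.67° without touching 180°.

No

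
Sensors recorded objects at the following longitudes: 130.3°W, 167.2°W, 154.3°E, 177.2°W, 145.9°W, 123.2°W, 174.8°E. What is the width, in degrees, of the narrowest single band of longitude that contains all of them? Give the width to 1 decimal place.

82.5°

Sort the longitudes: -177.2°, -167.2°, -145.9°, -130.3°, -123.2°, +154.3°, +174.8°.
Eastward gaps between consecutive values (wrapping around): 10.0°, 21.3°, 15.6°, 7.1°, 277.5°, 20.5°, 8.0°.
Largest gap = 277.5° ⇒ minimal covering band is its complement: 360° − 277.5° = 82.5°.
Band runs from +154.3° eastward to -123.2°, crossing the antimeridian.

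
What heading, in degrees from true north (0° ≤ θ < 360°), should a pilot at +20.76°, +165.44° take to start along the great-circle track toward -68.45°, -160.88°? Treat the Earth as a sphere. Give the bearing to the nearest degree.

Δλ = -160.88 − 165.44 = -326.32°; wrapped into (−180°, 180°]: 33.68°.
θ = atan2( sin Δλ · cos φ₂ , cos φ₁ · sin φ₂ − sin φ₁ · cos φ₂ · cos Δλ )
  = atan2(0.20369, -0.97805) = 168.235° → normalised to [0°, 360°): 168.235°.

168°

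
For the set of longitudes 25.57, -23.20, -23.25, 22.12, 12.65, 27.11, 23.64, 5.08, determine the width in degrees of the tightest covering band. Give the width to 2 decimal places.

Sort the longitudes: -23.25°, -23.20°, +5.08°, +12.65°, +22.12°, +23.64°, +25.57°, +27.11°.
Eastward gaps between consecutive values (wrapping around): 0.05°, 28.28°, 7.57°, 9.47°, 1.52°, 1.93°, 1.54°, 309.64°.
Largest gap = 309.64° ⇒ minimal covering band is its complement: 360° − 309.64° = 50.36°.
Band runs from -23.25° eastward to +27.11°.

50.36°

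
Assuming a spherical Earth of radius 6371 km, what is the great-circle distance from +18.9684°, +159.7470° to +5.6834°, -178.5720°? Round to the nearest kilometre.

Δλ = -178.5720 − 159.7470 = -338.3190°; wrapped into (−180°, 180°]: 21.6810°.
Δφ = 5.6834 − 18.9684 = -13.2850°.
a = sin²(Δφ/2) + cos φ₁ · cos φ₂ · sin²(Δλ/2) = 0.046668.
c = 2·atan2(√a, √(1−a)) = 0.43549 rad → d = 6371·c ≈ 2774.49 km.

2774 km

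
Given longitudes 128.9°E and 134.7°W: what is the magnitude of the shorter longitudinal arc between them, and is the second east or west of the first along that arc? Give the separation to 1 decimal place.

Raw difference: -134.7 − 128.9 = -263.6°.
Normalise into (−180°, 180°]: -263.6° + 360° = 96.4°.
Positive ⇒ the second point lies to the east; separation 96.4°.

96.4° east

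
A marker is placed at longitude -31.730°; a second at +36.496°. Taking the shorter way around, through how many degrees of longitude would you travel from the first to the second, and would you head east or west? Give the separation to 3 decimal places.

68.226° east

Raw difference: 36.496 − -31.730 = 68.226°.
Normalise into (−180°, 180°]: 68.226° stays 68.226°.
Positive ⇒ the second point lies to the east; separation 68.226°.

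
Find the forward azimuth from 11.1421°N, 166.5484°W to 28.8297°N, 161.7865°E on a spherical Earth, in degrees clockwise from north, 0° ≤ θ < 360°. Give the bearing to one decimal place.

305.6°

Δλ = 161.7865 − -166.5484 = 328.3349°; wrapped into (−180°, 180°]: -31.6651°.
θ = atan2( sin Δλ · cos φ₂ , cos φ₁ · sin φ₂ − sin φ₁ · cos φ₂ · cos Δλ )
  = atan2(-0.45989, 0.32903) = -54.418° → normalised to [0°, 360°): 305.582°.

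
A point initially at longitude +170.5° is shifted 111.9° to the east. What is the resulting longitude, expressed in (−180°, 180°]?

-77.6°

Start at +170.5°; shift +111.9° → +282.4°.
+282.4° lies outside (−180°, 180°]; subtract 360° → -77.6°.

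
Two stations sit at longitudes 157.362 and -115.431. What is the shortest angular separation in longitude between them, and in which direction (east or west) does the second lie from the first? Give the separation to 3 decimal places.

87.207° east

Raw difference: -115.431 − 157.362 = -272.793°.
Normalise into (−180°, 180°]: -272.793° + 360° = 87.207°.
Positive ⇒ the second point lies to the east; separation 87.207°.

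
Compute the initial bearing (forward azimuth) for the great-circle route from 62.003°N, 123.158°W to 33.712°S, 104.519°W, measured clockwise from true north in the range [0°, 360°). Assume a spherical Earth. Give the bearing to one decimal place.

164.5°

Δλ = -104.519 − -123.158 = 18.639°.
θ = atan2( sin Δλ · cos φ₂ , cos φ₁ · sin φ₂ − sin φ₁ · cos φ₂ · cos Δλ )
  = atan2(0.26586, -0.95651) = 164.467° → normalised to [0°, 360°): 164.467°.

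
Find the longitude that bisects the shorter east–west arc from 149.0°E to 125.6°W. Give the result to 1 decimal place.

168.3°W

Signed shortest Δλ from +149.0° to -125.6° is +85.4°.
Midpoint longitude = +149.0° + (+85.4°)/2 = +149.0° + 42.7° = +191.7°.
Normalise into (−180°, 180°]: -168.3°.
(The naïve average (+149.0 + -125.6)/2 = 11.7° is on the wrong side of the globe.)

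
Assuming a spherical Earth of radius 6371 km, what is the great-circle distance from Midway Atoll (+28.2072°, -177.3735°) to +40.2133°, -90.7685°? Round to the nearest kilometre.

7763 km

Δλ = -90.7685 − -177.3735 = 86.6050°.
Δφ = 40.2133 − 28.2072 = 12.0061°.
a = sin²(Δφ/2) + cos φ₁ · cos φ₂ · sin²(Δλ/2) = 0.327491.
c = 2·atan2(√a, √(1−a)) = 1.21854 rad → d = 6371·c ≈ 7763.30 km.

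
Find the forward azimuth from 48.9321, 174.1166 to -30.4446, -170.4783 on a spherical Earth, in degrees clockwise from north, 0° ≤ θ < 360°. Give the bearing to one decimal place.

166.6°

Δλ = -170.4783 − 174.1166 = -344.5949°; wrapped into (−180°, 180°]: 15.4051°.
θ = atan2( sin Δλ · cos φ₂ , cos φ₁ · sin φ₂ − sin φ₁ · cos φ₂ · cos Δλ )
  = atan2(0.22902, -0.95951) = 166.576° → normalised to [0°, 360°): 166.576°.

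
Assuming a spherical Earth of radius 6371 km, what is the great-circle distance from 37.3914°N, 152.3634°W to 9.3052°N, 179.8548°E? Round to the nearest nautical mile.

Δλ = 179.8548 − -152.3634 = 332.2182°; wrapped into (−180°, 180°]: -27.7818°.
Δφ = 9.3052 − 37.3914 = -28.0862°.
a = sin²(Δφ/2) + cos φ₁ · cos φ₂ · sin²(Δλ/2) = 0.104069.
c = 2·atan2(√a, √(1−a)) = 0.65694 rad → d = 6371·c ≈ 4185.39 km ≈ 2259.93 nmi.

2260 nmi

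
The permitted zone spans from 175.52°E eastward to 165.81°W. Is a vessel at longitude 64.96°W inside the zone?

Band width going east from +175.52° to -165.81°: ((-165.81 − 175.52) mod 360) = 18.67°.
Offset of -64.96° east of the west edge: ((-64.96 − 175.52) mod 360) = 119.52°.
119.52° > 18.67° ⇒ outside.

No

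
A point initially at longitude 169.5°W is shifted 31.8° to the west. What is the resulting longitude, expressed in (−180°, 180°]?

Start at -169.5°; shift −31.8° → -201.3°.
-201.3° lies outside (−180°, 180°]; add 360° → +158.7°.

158.7°E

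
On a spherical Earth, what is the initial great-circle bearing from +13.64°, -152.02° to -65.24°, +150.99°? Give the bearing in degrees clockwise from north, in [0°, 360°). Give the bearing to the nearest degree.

Δλ = 150.99 − -152.02 = 303.01°; wrapped into (−180°, 180°]: -56.99°.
θ = atan2( sin Δλ · cos φ₂ , cos φ₁ · sin φ₂ − sin φ₁ · cos φ₂ · cos Δλ )
  = atan2(-0.35121, -0.93627) = -159.438° → normalised to [0°, 360°): 200.562°.

201°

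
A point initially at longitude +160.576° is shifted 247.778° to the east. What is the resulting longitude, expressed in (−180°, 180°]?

+48.354°

Start at +160.576°; shift +247.778° → +408.354°.
+408.354° lies outside (−180°, 180°]; subtract 360° → +48.354°.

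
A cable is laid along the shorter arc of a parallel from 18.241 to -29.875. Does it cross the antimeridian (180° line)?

Signed shortest Δλ = ((-29.875 − 18.241 + 180) mod 360) − 180 = -48.116°.
Going west by 48.116° from +18.241° reaches -29.875° without touching 180°.

No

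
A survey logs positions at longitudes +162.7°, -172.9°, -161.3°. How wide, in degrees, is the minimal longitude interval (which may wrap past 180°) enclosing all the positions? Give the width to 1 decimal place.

Sort the longitudes: -172.9°, -161.3°, +162.7°.
Eastward gaps between consecutive values (wrapping around): 11.6°, 324.0°, 24.4°.
Largest gap = 324.0° ⇒ minimal covering band is its complement: 360° − 324.0° = 36.0°.
Band runs from +162.7° eastward to -161.3°, crossing the antimeridian.

36.0°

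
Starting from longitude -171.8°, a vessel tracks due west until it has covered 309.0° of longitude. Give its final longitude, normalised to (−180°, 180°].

Start at -171.8°; shift −309.0° → -480.8°.
-480.8° lies outside (−180°, 180°]; add 360° → -120.8°.

-120.8°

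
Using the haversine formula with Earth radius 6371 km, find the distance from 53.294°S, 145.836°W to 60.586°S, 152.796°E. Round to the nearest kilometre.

Δλ = 152.796 − -145.836 = 298.632°; wrapped into (−180°, 180°]: -61.368°.
Δφ = -60.586 − -53.294 = -7.292°.
a = sin²(Δφ/2) + cos φ₁ · cos φ₂ · sin²(Δλ/2) = 0.080486.
c = 2·atan2(√a, √(1−a)) = 0.57530 rad → d = 6371·c ≈ 3665.24 km.

3665 km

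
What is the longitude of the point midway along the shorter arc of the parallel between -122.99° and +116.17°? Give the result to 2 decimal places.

Signed shortest Δλ from -122.99° to +116.17° is -120.84°.
Midpoint longitude = -122.99° + (-120.84°)/2 = -122.99° − 60.42° = -183.41°.
Normalise into (−180°, 180°]: +176.59°.
(The naïve average (-122.99 + +116.17)/2 = -3.41° is on the wrong side of the globe.)

+176.59°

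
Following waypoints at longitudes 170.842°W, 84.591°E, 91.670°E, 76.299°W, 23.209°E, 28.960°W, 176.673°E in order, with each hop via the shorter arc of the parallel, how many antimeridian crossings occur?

Leg 1: -170.842° → +84.591°, shortest Δλ = -104.567° (west) — crosses 180°.
Leg 2: +84.591° → +91.670°, shortest Δλ = 7.079° (east) — does not cross 180°.
Leg 3: +91.670° → -76.299°, shortest Δλ = -167.969° (west) — does not cross 180°.
Leg 4: -76.299° → +23.209°, shortest Δλ = 99.508° (east) — does not cross 180°.
Leg 5: +23.209° → -28.960°, shortest Δλ = -52.169° (west) — does not cross 180°.
Leg 6: -28.960° → +176.673°, shortest Δλ = -154.367° (west) — crosses 180°.
Total crossings: 2.

2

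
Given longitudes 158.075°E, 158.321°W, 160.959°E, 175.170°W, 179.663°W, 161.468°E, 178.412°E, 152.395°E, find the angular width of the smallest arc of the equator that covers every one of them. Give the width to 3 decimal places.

49.284°

Sort the longitudes: -179.663°, -175.170°, -158.321°, +152.395°, +158.075°, +160.959°, +161.468°, +178.412°.
Eastward gaps between consecutive values (wrapping around): 4.493°, 16.849°, 310.716°, 5.680°, 2.884°, 0.509°, 16.944°, 1.925°.
Largest gap = 310.716° ⇒ minimal covering band is its complement: 360° − 310.716° = 49.284°.
Band runs from +152.395° eastward to -158.321°, crossing the antimeridian.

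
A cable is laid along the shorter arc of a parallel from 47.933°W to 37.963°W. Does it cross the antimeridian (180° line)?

No

Signed shortest Δλ = ((-37.963 − -47.933 + 180) mod 360) − 180 = 9.97°.
Going east by 9.97° from -47.933° reaches -37.963° without touching 180°.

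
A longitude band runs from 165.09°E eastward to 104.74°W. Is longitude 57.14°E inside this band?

No

Band width going east from +165.09° to -104.74°: ((-104.74 − 165.09) mod 360) = 90.17°.
Offset of +57.14° east of the west edge: ((57.14 − 165.09) mod 360) = 252.05°.
252.05° > 90.17° ⇒ outside.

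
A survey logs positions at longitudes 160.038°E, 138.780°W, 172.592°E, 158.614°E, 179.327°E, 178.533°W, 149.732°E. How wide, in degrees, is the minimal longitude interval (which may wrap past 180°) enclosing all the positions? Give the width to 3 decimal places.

71.488°

Sort the longitudes: -178.533°, -138.780°, +149.732°, +158.614°, +160.038°, +172.592°, +179.327°.
Eastward gaps between consecutive values (wrapping around): 39.753°, 288.512°, 8.882°, 1.424°, 12.554°, 6.735°, 2.140°.
Largest gap = 288.512° ⇒ minimal covering band is its complement: 360° − 288.512° = 71.488°.
Band runs from +149.732° eastward to -138.780°, crossing the antimeridian.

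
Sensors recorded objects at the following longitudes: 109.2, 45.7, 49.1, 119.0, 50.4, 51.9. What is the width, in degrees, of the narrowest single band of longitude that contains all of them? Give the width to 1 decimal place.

73.3°

Sort the longitudes: +45.7°, +49.1°, +50.4°, +51.9°, +109.2°, +119.0°.
Eastward gaps between consecutive values (wrapping around): 3.4°, 1.3°, 1.5°, 57.3°, 9.8°, 286.7°.
Largest gap = 286.7° ⇒ minimal covering band is its complement: 360° − 286.7° = 73.3°.
Band runs from +45.7° eastward to +119.0°.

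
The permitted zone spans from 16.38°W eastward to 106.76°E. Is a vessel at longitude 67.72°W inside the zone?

No

Band width going east from -16.38° to +106.76°: ((106.76 − -16.38) mod 360) = 123.14°.
Offset of -67.72° east of the west edge: ((-67.72 − -16.38) mod 360) = 308.66°.
308.66° > 123.14° ⇒ outside.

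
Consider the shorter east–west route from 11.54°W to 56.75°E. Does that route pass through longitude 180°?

No

Signed shortest Δλ = ((56.75 − -11.54 + 180) mod 360) − 180 = 68.29°.
Going east by 68.29° from -11.54° reaches +56.75° without touching 180°.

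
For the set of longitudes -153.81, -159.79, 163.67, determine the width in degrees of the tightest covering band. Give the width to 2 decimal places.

Sort the longitudes: -159.79°, -153.81°, +163.67°.
Eastward gaps between consecutive values (wrapping around): 5.98°, 317.48°, 36.54°.
Largest gap = 317.48° ⇒ minimal covering band is its complement: 360° − 317.48° = 42.52°.
Band runs from +163.67° eastward to -153.81°, crossing the antimeridian.

42.52°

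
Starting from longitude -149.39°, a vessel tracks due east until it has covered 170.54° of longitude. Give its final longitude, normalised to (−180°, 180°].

+21.15°

Start at -149.39°; shift +170.54° → +21.15°.
+21.15° already lies in (−180°, 180°].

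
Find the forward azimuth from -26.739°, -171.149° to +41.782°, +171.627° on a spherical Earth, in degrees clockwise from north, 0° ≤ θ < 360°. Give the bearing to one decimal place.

346.4°

Δλ = 171.627 − -171.149 = 342.776°; wrapped into (−180°, 180°]: -17.224°.
θ = atan2( sin Δλ · cos φ₂ , cos φ₁ · sin φ₂ − sin φ₁ · cos φ₂ · cos Δλ )
  = atan2(-0.22080, 0.91551) = -13.560° → normalised to [0°, 360°): 346.440°.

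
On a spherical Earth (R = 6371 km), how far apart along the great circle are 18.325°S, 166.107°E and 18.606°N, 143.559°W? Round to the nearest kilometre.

Δλ = -143.559 − 166.107 = -309.666°; wrapped into (−180°, 180°]: 50.334°.
Δφ = 18.606 − -18.325 = 36.931°.
a = sin²(Δφ/2) + cos φ₁ · cos φ₂ · sin²(Δλ/2) = 0.263021.
c = 2·atan2(√a, √(1−a)) = 1.07702 rad → d = 6371·c ≈ 6861.67 km.

6862 km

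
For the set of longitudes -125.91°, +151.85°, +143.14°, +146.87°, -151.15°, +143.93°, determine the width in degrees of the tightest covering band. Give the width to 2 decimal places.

Sort the longitudes: -151.15°, -125.91°, +143.14°, +143.93°, +146.87°, +151.85°.
Eastward gaps between consecutive values (wrapping around): 25.24°, 269.05°, 0.79°, 2.94°, 4.98°, 57.00°.
Largest gap = 269.05° ⇒ minimal covering band is its complement: 360° − 269.05° = 90.95°.
Band runs from +143.14° eastward to -125.91°, crossing the antimeridian.

90.95°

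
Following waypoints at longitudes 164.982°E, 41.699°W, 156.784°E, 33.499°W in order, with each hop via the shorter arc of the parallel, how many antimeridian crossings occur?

3

Leg 1: +164.982° → -41.699°, shortest Δλ = 153.319° (east) — crosses 180°.
Leg 2: -41.699° → +156.784°, shortest Δλ = -161.517° (west) — crosses 180°.
Leg 3: +156.784° → -33.499°, shortest Δλ = 169.717° (east) — crosses 180°.
Total crossings: 3.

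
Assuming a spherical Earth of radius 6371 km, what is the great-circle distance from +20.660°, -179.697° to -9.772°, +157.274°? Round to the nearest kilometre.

4218 km

Δλ = 157.274 − -179.697 = 336.971°; wrapped into (−180°, 180°]: -23.029°.
Δφ = -9.772 − 20.660 = -30.432°.
a = sin²(Δφ/2) + cos φ₁ · cos φ₂ · sin²(Δλ/2) = 0.105628.
c = 2·atan2(√a, √(1−a)) = 0.66203 rad → d = 6371·c ≈ 4217.81 km.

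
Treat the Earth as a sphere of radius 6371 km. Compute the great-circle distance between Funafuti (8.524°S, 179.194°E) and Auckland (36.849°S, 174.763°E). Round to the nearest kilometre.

Δλ = 174.763 − 179.194 = -4.431°.
Δφ = -36.849 − -8.524 = -28.325°.
a = sin²(Δφ/2) + cos φ₁ · cos φ₂ · sin²(Δλ/2) = 0.061047.
c = 2·atan2(√a, √(1−a)) = 0.49933 rad → d = 6371·c ≈ 3181.21 km.

3181 km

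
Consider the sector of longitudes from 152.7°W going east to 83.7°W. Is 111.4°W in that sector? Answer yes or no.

Yes

Band width going east from -152.7° to -83.7°: ((-83.7 − -152.7) mod 360) = 69.0°.
Offset of -111.4° east of the west edge: ((-111.4 − -152.7) mod 360) = 41.3°.
41.3° ≤ 69.0° ⇒ inside.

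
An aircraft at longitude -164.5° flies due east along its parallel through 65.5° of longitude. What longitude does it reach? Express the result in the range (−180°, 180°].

Start at -164.5°; shift +65.5° → -99.0°.
-99.0° already lies in (−180°, 180°].

-99.0°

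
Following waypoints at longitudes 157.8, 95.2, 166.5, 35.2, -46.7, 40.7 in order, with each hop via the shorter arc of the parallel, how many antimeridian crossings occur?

Leg 1: +157.8° → +95.2°, shortest Δλ = -62.6° (west) — does not cross 180°.
Leg 2: +95.2° → +166.5°, shortest Δλ = 71.3° (east) — does not cross 180°.
Leg 3: +166.5° → +35.2°, shortest Δλ = -131.3° (west) — does not cross 180°.
Leg 4: +35.2° → -46.7°, shortest Δλ = -81.9° (west) — does not cross 180°.
Leg 5: -46.7° → +40.7°, shortest Δλ = 87.4° (east) — does not cross 180°.
Total crossings: 0.

0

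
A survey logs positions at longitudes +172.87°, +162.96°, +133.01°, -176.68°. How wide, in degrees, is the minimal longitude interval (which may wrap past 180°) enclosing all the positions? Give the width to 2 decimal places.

Sort the longitudes: -176.68°, +133.01°, +162.96°, +172.87°.
Eastward gaps between consecutive values (wrapping around): 309.69°, 29.95°, 9.91°, 10.45°.
Largest gap = 309.69° ⇒ minimal covering band is its complement: 360° − 309.69° = 50.31°.
Band runs from +133.01° eastward to -176.68°, crossing the antimeridian.

50.31°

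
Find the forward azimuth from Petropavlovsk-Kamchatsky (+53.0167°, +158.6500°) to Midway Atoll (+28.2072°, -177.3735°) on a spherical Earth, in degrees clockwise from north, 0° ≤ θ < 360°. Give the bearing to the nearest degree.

135°

Δλ = -177.3735 − 158.6500 = -336.0235°; wrapped into (−180°, 180°]: 23.9765°.
θ = atan2( sin Δλ · cos φ₂ , cos φ₁ · sin φ₂ − sin φ₁ · cos φ₂ · cos Δλ )
  = atan2(0.35810, -0.35886) = 135.060° → normalised to [0°, 360°): 135.060°.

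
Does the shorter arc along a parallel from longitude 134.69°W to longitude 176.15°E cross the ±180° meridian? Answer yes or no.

Naïve |176.15 − -134.69| = 310.84° > 180°, so the shorter arc goes the other way round — across 180°.
Signed shortest Δλ = ((176.15 − -134.69 + 180) mod 360) − 180 = -49.16°.
Going west by 49.16° from -134.69° passes through 180° before reaching +176.15°.

Yes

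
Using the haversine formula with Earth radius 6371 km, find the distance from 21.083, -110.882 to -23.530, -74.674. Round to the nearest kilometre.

Δλ = -74.674 − -110.882 = 36.208°.
Δφ = -23.530 − 21.083 = -44.613°.
a = sin²(Δφ/2) + cos φ₁ · cos φ₂ · sin²(Δλ/2) = 0.226672.
c = 2·atan2(√a, √(1−a)) = 0.99243 rad → d = 6371·c ≈ 6322.78 km.

6323 km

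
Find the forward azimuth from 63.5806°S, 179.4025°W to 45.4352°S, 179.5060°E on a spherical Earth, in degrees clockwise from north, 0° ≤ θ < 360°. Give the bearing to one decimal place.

357.5°

Δλ = 179.5060 − -179.4025 = 358.9085°; wrapped into (−180°, 180°]: -1.0915°.
θ = atan2( sin Δλ · cos φ₂ , cos φ₁ · sin φ₂ − sin φ₁ · cos φ₂ · cos Δλ )
  = atan2(-0.01337, 0.31132) = -2.459° → normalised to [0°, 360°): 357.541°.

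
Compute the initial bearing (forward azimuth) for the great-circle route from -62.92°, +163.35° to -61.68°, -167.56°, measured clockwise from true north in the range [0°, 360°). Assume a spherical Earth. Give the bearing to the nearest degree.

Δλ = -167.56 − 163.35 = -330.91°; wrapped into (−180°, 180°]: 29.09°.
θ = atan2( sin Δλ · cos φ₂ , cos φ₁ · sin φ₂ − sin φ₁ · cos φ₂ · cos Δλ )
  = atan2(0.23064, -0.03164) = 97.811° → normalised to [0°, 360°): 97.811°.

98°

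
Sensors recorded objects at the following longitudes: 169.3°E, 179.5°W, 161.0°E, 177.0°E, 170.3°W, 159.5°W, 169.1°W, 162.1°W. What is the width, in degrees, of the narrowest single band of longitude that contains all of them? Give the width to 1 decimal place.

Sort the longitudes: -179.5°, -170.3°, -169.1°, -162.1°, -159.5°, +161.0°, +169.3°, +177.0°.
Eastward gaps between consecutive values (wrapping around): 9.2°, 1.2°, 7.0°, 2.6°, 320.5°, 8.3°, 7.7°, 3.5°.
Largest gap = 320.5° ⇒ minimal covering band is its complement: 360° − 320.5° = 39.5°.
Band runs from +161.0° eastward to -159.5°, crossing the antimeridian.

39.5°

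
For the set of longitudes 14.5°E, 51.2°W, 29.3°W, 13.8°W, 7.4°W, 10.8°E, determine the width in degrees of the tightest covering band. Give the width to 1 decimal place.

65.7°

Sort the longitudes: -51.2°, -29.3°, -13.8°, -7.4°, +10.8°, +14.5°.
Eastward gaps between consecutive values (wrapping around): 21.9°, 15.5°, 6.4°, 18.2°, 3.7°, 294.3°.
Largest gap = 294.3° ⇒ minimal covering band is its complement: 360° − 294.3° = 65.7°.
Band runs from -51.2° eastward to +14.5°.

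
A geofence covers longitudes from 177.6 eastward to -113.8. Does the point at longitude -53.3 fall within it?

No

Band width going east from +177.6° to -113.8°: ((-113.8 − 177.6) mod 360) = 68.6°.
Offset of -53.3° east of the west edge: ((-53.3 − 177.6) mod 360) = 129.1°.
129.1° > 68.6° ⇒ outside.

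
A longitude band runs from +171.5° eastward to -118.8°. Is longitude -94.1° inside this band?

No

Band width going east from +171.5° to -118.8°: ((-118.8 − 171.5) mod 360) = 69.7°.
Offset of -94.1° east of the west edge: ((-94.1 − 171.5) mod 360) = 94.4°.
94.4° > 69.7° ⇒ outside.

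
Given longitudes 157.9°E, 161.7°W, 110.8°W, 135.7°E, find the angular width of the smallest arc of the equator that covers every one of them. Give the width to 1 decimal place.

Sort the longitudes: -161.7°, -110.8°, +135.7°, +157.9°.
Eastward gaps between consecutive values (wrapping around): 50.9°, 246.5°, 22.2°, 40.4°.
Largest gap = 246.5° ⇒ minimal covering band is its complement: 360° − 246.5° = 113.5°.
Band runs from +135.7° eastward to -110.8°, crossing the antimeridian.

113.5°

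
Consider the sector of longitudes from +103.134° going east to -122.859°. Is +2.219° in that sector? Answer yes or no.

No

Band width going east from +103.134° to -122.859°: ((-122.859 − 103.134) mod 360) = 134.007°.
Offset of +2.219° east of the west edge: ((2.219 − 103.134) mod 360) = 259.085°.
259.085° > 134.007° ⇒ outside.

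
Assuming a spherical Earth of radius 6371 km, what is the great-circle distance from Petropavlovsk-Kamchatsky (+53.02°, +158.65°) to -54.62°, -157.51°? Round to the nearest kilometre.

Δλ = -157.51 − 158.65 = -316.16°; wrapped into (−180°, 180°]: 43.84°.
Δφ = -54.62 − 53.02 = -107.64°.
a = sin²(Δφ/2) + cos φ₁ · cos φ₂ · sin²(Δλ/2) = 0.700056.
c = 2·atan2(√a, √(1−a)) = 1.98243 rad → d = 6371·c ≈ 12630.09 km.

12630 km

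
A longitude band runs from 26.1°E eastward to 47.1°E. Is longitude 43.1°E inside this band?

Yes

Band width going east from +26.1° to +47.1°: ((47.1 − 26.1) mod 360) = 21.0°.
Offset of +43.1° east of the west edge: ((43.1 − 26.1) mod 360) = 17.0°.
17.0° ≤ 21.0° ⇒ inside.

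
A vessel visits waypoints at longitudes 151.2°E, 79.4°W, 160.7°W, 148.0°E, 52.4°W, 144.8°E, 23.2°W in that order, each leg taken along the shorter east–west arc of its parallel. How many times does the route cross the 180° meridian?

Leg 1: +151.2° → -79.4°, shortest Δλ = 129.4° (east) — crosses 180°.
Leg 2: -79.4° → -160.7°, shortest Δλ = -81.3° (west) — does not cross 180°.
Leg 3: -160.7° → +148.0°, shortest Δλ = -51.3° (west) — crosses 180°.
Leg 4: +148.0° → -52.4°, shortest Δλ = 159.6° (east) — crosses 180°.
Leg 5: -52.4° → +144.8°, shortest Δλ = -162.8° (west) — crosses 180°.
Leg 6: +144.8° → -23.2°, shortest Δλ = -168.0° (west) — does not cross 180°.
Total crossings: 4.

4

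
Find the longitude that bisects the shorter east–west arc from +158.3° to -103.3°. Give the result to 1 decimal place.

Signed shortest Δλ from +158.3° to -103.3° is +98.4°.
Midpoint longitude = +158.3° + (+98.4°)/2 = +158.3° + 49.2° = +207.5°.
Normalise into (−180°, 180°]: -152.5°.
(The naïve average (+158.3 + -103.3)/2 = 27.5° is on the wrong side of the globe.)

-152.5°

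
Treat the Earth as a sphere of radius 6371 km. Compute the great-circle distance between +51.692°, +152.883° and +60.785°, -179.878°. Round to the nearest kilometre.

1942 km

Δλ = -179.878 − 152.883 = -332.761°; wrapped into (−180°, 180°]: 27.239°.
Δφ = 60.785 − 51.692 = 9.093°.
a = sin²(Δφ/2) + cos φ₁ · cos φ₂ · sin²(Δλ/2) = 0.023060.
c = 2·atan2(√a, √(1−a)) = 0.30489 rad → d = 6371·c ≈ 1942.44 km.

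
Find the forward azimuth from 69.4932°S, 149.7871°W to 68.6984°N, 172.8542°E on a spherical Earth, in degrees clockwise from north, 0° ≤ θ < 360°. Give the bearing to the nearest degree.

340°

Δλ = 172.8542 − -149.7871 = 322.6413°; wrapped into (−180°, 180°]: -37.3587°.
θ = atan2( sin Δλ · cos φ₂ , cos φ₁ · sin φ₂ − sin φ₁ · cos φ₂ · cos Δλ )
  = atan2(-0.22044, 0.59684) = -20.271° → normalised to [0°, 360°): 339.729°.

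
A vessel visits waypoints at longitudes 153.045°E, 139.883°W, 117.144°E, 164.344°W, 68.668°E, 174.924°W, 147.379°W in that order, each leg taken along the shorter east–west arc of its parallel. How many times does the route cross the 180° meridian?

Leg 1: +153.045° → -139.883°, shortest Δλ = 67.072° (east) — crosses 180°.
Leg 2: -139.883° → +117.144°, shortest Δλ = -102.973° (west) — crosses 180°.
Leg 3: +117.144° → -164.344°, shortest Δλ = 78.512° (east) — crosses 180°.
Leg 4: -164.344° → +68.668°, shortest Δλ = -126.988° (west) — crosses 180°.
Leg 5: +68.668° → -174.924°, shortest Δλ = 116.408° (east) — crosses 180°.
Leg 6: -174.924° → -147.379°, shortest Δλ = 27.545° (east) — does not cross 180°.
Total crossings: 5.

5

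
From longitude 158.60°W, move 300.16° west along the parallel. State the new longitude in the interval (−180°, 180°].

Start at -158.60°; shift −300.16° → -458.76°.
-458.76° lies outside (−180°, 180°]; add 360° → -98.76°.

98.76°W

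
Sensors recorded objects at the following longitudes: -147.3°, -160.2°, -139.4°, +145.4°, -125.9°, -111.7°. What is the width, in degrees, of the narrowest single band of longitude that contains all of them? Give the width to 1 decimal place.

102.9°

Sort the longitudes: -160.2°, -147.3°, -139.4°, -125.9°, -111.7°, +145.4°.
Eastward gaps between consecutive values (wrapping around): 12.9°, 7.9°, 13.5°, 14.2°, 257.1°, 54.4°.
Largest gap = 257.1° ⇒ minimal covering band is its complement: 360° − 257.1° = 102.9°.
Band runs from +145.4° eastward to -111.7°, crossing the antimeridian.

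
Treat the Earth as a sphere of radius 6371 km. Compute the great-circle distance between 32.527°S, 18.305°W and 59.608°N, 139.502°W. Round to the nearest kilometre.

Δλ = -139.502 − -18.305 = -121.197°.
Δφ = 59.608 − -32.527 = 92.135°.
a = sin²(Δφ/2) + cos φ₁ · cos φ₂ · sin²(Δλ/2) = 0.842378.
c = 2·atan2(√a, √(1−a)) = 2.32507 rad → d = 6371·c ≈ 14813.00 km.

14813 km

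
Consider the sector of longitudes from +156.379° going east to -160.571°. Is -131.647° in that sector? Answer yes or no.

Band width going east from +156.379° to -160.571°: ((-160.571 − 156.379) mod 360) = 43.050°.
Offset of -131.647° east of the west edge: ((-131.647 − 156.379) mod 360) = 71.974°.
71.974° > 43.050° ⇒ outside.

No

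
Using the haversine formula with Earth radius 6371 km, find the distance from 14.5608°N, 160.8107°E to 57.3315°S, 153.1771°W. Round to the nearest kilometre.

9041 km

Δλ = -153.1771 − 160.8107 = -313.9878°; wrapped into (−180°, 180°]: 46.0122°.
Δφ = -57.3315 − 14.5608 = -71.8923°.
a = sin²(Δφ/2) + cos φ₁ · cos φ₂ · sin²(Δλ/2) = 0.424399.
c = 2·atan2(√a, √(1−a)) = 1.41901 rad → d = 6371·c ≈ 9040.53 km.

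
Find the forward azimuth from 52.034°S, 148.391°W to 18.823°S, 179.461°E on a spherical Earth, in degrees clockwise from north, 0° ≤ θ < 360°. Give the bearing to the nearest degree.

Δλ = 179.461 − -148.391 = 327.852°; wrapped into (−180°, 180°]: -32.148°.
θ = atan2( sin Δλ · cos φ₂ , cos φ₁ · sin φ₂ − sin φ₁ · cos φ₂ · cos Δλ )
  = atan2(-0.50365, 0.43331) = -49.293° → normalised to [0°, 360°): 310.707°.

311°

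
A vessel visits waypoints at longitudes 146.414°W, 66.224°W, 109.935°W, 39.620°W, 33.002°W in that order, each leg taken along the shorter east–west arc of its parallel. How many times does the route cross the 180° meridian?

0

Leg 1: -146.414° → -66.224°, shortest Δλ = 80.19° (east) — does not cross 180°.
Leg 2: -66.224° → -109.935°, shortest Δλ = -43.711° (west) — does not cross 180°.
Leg 3: -109.935° → -39.620°, shortest Δλ = 70.315° (east) — does not cross 180°.
Leg 4: -39.620° → -33.002°, shortest Δλ = 6.618° (east) — does not cross 180°.
Total crossings: 0.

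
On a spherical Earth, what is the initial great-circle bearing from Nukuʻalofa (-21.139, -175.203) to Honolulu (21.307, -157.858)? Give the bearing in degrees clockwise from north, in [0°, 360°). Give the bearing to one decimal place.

Δλ = -157.858 − -175.203 = 17.345°.
θ = atan2( sin Δλ · cos φ₂ , cos φ₁ · sin φ₂ − sin φ₁ · cos φ₂ · cos Δλ )
  = atan2(0.27775, 0.65962) = 22.835° → normalised to [0°, 360°): 22.835°.

22.8°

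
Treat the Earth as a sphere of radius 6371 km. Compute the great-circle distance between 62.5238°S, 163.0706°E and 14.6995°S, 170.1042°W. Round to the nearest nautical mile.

Δλ = -170.1042 − 163.0706 = -333.1748°; wrapped into (−180°, 180°]: 26.8252°.
Δφ = -14.6995 − -62.5238 = 47.8243°.
a = sin²(Δφ/2) + cos φ₁ · cos φ₂ · sin²(Δλ/2) = 0.188309.
c = 2·atan2(√a, √(1−a)) = 0.89774 rad → d = 6371·c ≈ 5719.48 km ≈ 3088.27 nmi.

3088 nmi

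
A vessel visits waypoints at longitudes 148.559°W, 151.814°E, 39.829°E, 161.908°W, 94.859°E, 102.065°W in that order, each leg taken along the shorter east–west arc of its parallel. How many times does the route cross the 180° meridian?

4

Leg 1: -148.559° → +151.814°, shortest Δλ = -59.627° (west) — crosses 180°.
Leg 2: +151.814° → +39.829°, shortest Δλ = -111.985° (west) — does not cross 180°.
Leg 3: +39.829° → -161.908°, shortest Δλ = 158.263° (east) — crosses 180°.
Leg 4: -161.908° → +94.859°, shortest Δλ = -103.233° (west) — crosses 180°.
Leg 5: +94.859° → -102.065°, shortest Δλ = 163.076° (east) — crosses 180°.
Total crossings: 4.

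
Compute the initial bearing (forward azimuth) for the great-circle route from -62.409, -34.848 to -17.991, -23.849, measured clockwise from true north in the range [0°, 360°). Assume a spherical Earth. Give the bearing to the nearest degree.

Δλ = -23.849 − -34.848 = 10.999°.
θ = atan2( sin Δλ · cos φ₂ , cos φ₁ · sin φ₂ − sin φ₁ · cos φ₂ · cos Δλ )
  = atan2(0.18146, 0.68440) = 14.850° → normalised to [0°, 360°): 14.850°.

15°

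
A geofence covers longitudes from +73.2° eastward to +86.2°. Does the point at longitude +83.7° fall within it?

Yes

Band width going east from +73.2° to +86.2°: ((86.2 − 73.2) mod 360) = 13.0°.
Offset of +83.7° east of the west edge: ((83.7 − 73.2) mod 360) = 10.5°.
10.5° ≤ 13.0° ⇒ inside.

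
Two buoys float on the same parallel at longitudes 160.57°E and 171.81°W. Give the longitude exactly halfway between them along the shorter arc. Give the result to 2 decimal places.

Signed shortest Δλ from +160.57° to -171.81° is +27.62°.
Midpoint longitude = +160.57° + (+27.62°)/2 = +160.57° + 13.81° = +174.38°.
(The naïve average (+160.57 + -171.81)/2 = -5.62° is on the wrong side of the globe.)

174.38°E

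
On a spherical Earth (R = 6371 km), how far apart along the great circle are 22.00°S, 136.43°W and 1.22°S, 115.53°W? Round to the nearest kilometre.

Δλ = -115.53 − -136.43 = 20.90°.
Δφ = -1.22 − -22.00 = 20.78°.
a = sin²(Δφ/2) + cos φ₁ · cos φ₂ · sin²(Δλ/2) = 0.063021.
c = 2·atan2(√a, √(1−a)) = 0.50751 rad → d = 6371·c ≈ 3233.33 km.

3233 km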